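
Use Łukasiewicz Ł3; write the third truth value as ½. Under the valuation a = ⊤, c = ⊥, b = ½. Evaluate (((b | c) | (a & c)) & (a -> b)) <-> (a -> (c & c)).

½

b | c = ½ | ⊥ = ½
a & c = ⊤ & ⊥ = ⊥
(b | c) | (a & c) = ½ | ⊥ = ½
a -> b = ⊤ -> ½ = ½  [min(1, 1−1+½)]
((b | c) | (a & c)) & (a -> b) = ½ & ½ = ½
c & c = ⊥ & ⊥ = ⊥
a -> (c & c) = ⊤ -> ⊥ = ⊥
(((b | c) | (a & c)) & (a -> b)) <-> (a -> (c & c)) = ½ <-> ⊥ = ½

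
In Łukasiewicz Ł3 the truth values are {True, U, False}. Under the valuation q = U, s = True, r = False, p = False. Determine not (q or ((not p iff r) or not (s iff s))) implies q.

True

not p = not False = True
not p iff r = True iff False = False
s iff s = True iff True = True
not (s iff s) = not True = False
(not p iff r) or not (s iff s) = False or False = False
q or ((not p iff r) or not (s iff s)) = U or False = U
not (q or ((not p iff r) or not (s iff s))) = not U = U
not (q or ((not p iff r) or not (s iff s))) implies q = U implies U = True  [min(1, 1−½+½)]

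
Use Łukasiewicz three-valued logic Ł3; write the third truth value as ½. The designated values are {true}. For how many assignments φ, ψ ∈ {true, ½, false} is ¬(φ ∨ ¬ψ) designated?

1

Designated under: (φ=false, ψ=true).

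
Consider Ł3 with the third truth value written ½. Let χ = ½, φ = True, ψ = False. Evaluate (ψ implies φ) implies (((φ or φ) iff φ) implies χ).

ψ implies φ = False implies True = True
φ or φ = True or True = True
(φ or φ) iff φ = True iff True = True
((φ or φ) iff φ) implies χ = True implies ½ = ½  [min(1, 1−1+½)]
(ψ implies φ) implies (((φ or φ) iff φ) implies χ) = True implies ½ = ½

½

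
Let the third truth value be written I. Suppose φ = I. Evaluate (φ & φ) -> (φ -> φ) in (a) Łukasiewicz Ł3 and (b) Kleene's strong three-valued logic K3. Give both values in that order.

In Łukasiewicz Ł3: φ & φ = I & I = I
φ -> φ = I -> I = T  [min(1, 1−½+½)]
(φ & φ) -> (φ -> φ) = I -> T = T
In Kleene's strong three-valued logic K3: φ & φ = I & I = I
φ -> φ = I -> I = I  [~I | I]
(φ & φ) -> (φ -> φ) = I -> I = I
They differ because Łukasiewicz Ł3 and Kleene's strong three-valued logic K3 treat I differently under implication.

T; I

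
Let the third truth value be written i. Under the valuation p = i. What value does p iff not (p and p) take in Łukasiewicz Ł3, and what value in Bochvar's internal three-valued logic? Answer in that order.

true; i

In Łukasiewicz Ł3: p and p = i and i = i
not (p and p) = not i = i
p iff not (p and p) = i iff i = true
In Bochvar's internal three-valued logic: p and p = i and i = i
not (p and p) = not i = i
p iff not (p and p) = i iff i = i
They differ because Łukasiewicz Ł3 and Bochvar's internal three-valued logic treat i differently under the binary connectives.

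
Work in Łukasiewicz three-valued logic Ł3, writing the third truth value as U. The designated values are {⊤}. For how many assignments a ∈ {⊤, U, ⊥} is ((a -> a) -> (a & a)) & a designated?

1

a=⊤: ⊤ ✓
a=U: U ·
a=⊥: ⊥ ·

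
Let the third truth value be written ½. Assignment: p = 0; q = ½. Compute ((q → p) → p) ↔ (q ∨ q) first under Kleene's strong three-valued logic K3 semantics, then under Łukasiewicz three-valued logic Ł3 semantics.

In Kleene's strong three-valued logic K3: q → p = ½ → 0 = ½
(q → p) → p = ½ → 0 = ½
q ∨ q = ½ ∨ ½ = ½
((q → p) → p) ↔ (q ∨ q) = ½ ↔ ½ = ½
In Łukasiewicz three-valued logic Ł3: q → p = ½ → 0 = ½  [min(1, 1−½+0)]
(q → p) → p = ½ → 0 = ½
q ∨ q = ½ ∨ ½ = ½
((q → p) → p) ↔ (q ∨ q) = ½ ↔ ½ = 1
They differ because Kleene's strong three-valued logic K3 and Łukasiewicz three-valued logic Ł3 treat ½ differently under implication.

½; 1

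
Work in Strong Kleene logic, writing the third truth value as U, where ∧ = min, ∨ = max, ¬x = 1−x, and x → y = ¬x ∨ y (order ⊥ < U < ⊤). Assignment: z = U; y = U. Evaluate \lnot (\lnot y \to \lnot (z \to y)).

\lnot y = \lnot U = U
z \to y = U \to U = U  [\lnot U \lor U]
\lnot (z \to y) = \lnot U = U
\lnot y \to \lnot (z \to y) = U \to U = U
\lnot (\lnot y \to \lnot (z \to y)) = \lnot U = U

U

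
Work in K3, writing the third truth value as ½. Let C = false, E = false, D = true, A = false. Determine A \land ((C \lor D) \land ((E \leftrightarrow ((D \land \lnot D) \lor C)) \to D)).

C \lor D = false \lor true = true
\lnot D = \lnot true = false
D \land \lnot D = true \land false = false
(D \land \lnot D) \lor C = false \lor false = false
E \leftrightarrow ((D \land \lnot D) \lor C) = false \leftrightarrow false = true
(E \leftrightarrow ((D \land \lnot D) \lor C)) \to D = true \to true = true
(C \lor D) \land ((E \leftrightarrow ((D \land \lnot D) \lor C)) \to D) = true \land true = true
A \land ((C \lor D) \land ((E \leftrightarrow ((D \land \lnot D) \lor C)) \to D)) = false \land true = false

false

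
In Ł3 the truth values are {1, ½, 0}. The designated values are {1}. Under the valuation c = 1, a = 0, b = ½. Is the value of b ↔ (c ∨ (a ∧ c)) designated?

No

a ∧ c = 0 ∧ 1 = 0
c ∨ (a ∧ c) = 1 ∨ 0 = 1
b ↔ (c ∨ (a ∧ c)) = ½ ↔ 1 = ½  [1 − |½−1|]
½ ∉ {1}.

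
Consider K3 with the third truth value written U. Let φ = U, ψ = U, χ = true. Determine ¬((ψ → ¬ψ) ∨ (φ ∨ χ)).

¬ψ = ¬U = U
ψ → ¬ψ = U → U = U
φ ∨ χ = U ∨ true = true
(ψ → ¬ψ) ∨ (φ ∨ χ) = U ∨ true = true
¬((ψ → ¬ψ) ∨ (φ ∨ χ)) = ¬true = false

false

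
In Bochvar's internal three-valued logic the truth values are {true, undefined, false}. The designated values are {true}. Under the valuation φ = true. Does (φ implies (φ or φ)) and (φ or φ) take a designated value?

φ or φ = true or true = true
φ implies (φ or φ) = true implies true = true
φ or φ = true or true = true
(φ implies (φ or φ)) and (φ or φ) = true and true = true
true ∈ {true}.

Yes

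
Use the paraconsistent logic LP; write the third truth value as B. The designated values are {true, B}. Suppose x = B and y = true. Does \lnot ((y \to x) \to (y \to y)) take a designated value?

No

y \to x = true \to B = B  [\lnot true \lor B]
y \to y = true \to true = true
(y \to x) \to (y \to y) = B \to true = true
\lnot ((y \to x) \to (y \to y)) = \lnot true = false
false ∉ {true, B}.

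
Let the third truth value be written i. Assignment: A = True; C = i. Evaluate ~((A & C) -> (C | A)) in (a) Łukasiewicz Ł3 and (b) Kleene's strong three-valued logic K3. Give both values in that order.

False; False

In Łukasiewicz Ł3: A & C = True & i = i
C | A = i | True = True
(A & C) -> (C | A) = i -> True = True  [min(1, 1−½+1)]
~((A & C) -> (C | A)) = ~True = False
In Kleene's strong three-valued logic K3: A & C = True & i = i
C | A = i | True = True
(A & C) -> (C | A) = i -> True = True  [~i | True]
~((A & C) -> (C | A)) = ~True = False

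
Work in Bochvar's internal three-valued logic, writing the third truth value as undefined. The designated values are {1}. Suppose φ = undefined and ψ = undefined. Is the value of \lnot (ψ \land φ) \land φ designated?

No

ψ \land φ = undefined \land undefined = undefined
\lnot (ψ \land φ) = \lnot undefined = undefined
\lnot (ψ \land φ) \land φ = undefined \land undefined = undefined
undefined ∉ {1}.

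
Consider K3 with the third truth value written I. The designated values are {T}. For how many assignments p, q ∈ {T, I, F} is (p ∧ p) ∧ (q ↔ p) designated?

Designated under: (p=T, q=T).

1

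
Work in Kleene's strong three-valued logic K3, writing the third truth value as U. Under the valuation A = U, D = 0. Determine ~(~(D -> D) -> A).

0

D -> D = 0 -> 0 = 1
~(D -> D) = ~1 = 0
~(D -> D) -> A = 0 -> U = 1  [~0 | U]
~(~(D -> D) -> A) = ~1 = 0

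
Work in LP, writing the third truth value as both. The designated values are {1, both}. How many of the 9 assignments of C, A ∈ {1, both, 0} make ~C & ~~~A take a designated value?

Designated under: (C=both, A=both); (C=both, A=0); (C=0, A=both); (C=0, A=0).

4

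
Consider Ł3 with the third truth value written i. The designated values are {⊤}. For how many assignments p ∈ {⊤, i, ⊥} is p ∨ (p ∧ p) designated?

p=⊤: ⊤ ✓
p=i: i ·
p=⊥: ⊥ ·

1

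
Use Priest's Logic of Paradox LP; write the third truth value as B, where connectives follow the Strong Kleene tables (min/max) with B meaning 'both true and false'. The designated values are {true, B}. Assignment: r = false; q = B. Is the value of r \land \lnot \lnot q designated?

No

\lnot q = \lnot B = B
\lnot \lnot q = \lnot B = B
r \land \lnot \lnot q = false \land B = false
false ∉ {true, B}.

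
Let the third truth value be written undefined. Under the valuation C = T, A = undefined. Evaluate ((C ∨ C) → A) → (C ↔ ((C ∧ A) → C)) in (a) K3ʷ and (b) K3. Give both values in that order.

undefined; T

In K3ʷ: C ∨ C = T ∨ T = T
(C ∨ C) → A = T → undefined = undefined  [any arg is the third value ⇒ result is the third value]
C ∧ A = T ∧ undefined = undefined
(C ∧ A) → C = undefined → T = undefined
C ↔ ((C ∧ A) → C) = T ↔ undefined = undefined
((C ∨ C) → A) → (C ↔ ((C ∧ A) → C)) = undefined → undefined = undefined
In K3: C ∨ C = T ∨ T = T
(C ∨ C) → A = T → undefined = undefined  [¬T ∨ undefined]
C ∧ A = T ∧ undefined = undefined
(C ∧ A) → C = undefined → T = T
C ↔ ((C ∧ A) → C) = T ↔ T = T
((C ∨ C) → A) → (C ↔ ((C ∧ A) → C)) = undefined → T = T
They differ because K3ʷ and K3 treat undefined differently under the binary connectives.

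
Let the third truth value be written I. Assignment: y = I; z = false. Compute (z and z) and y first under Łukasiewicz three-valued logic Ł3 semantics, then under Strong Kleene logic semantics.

In Łukasiewicz three-valued logic Ł3: z and z = false and false = false
(z and z) and y = false and I = false
In Strong Kleene logic: z and z = false and false = false
(z and z) and y = false and I = false

false; false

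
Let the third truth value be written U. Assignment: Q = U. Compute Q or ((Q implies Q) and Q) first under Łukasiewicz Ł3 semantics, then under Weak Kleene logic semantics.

In Łukasiewicz Ł3: Q implies Q = U implies U = true
(Q implies Q) and Q = true and U = U
Q or ((Q implies Q) and Q) = U or U = U
In Weak Kleene logic: Q implies Q = U implies U = U  [any arg is the third value ⇒ result is the third value]
(Q implies Q) and Q = U and U = U
Q or ((Q implies Q) and Q) = U or U = U

U; U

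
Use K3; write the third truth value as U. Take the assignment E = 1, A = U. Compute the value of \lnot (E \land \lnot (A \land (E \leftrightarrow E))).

E \leftrightarrow E = 1 \leftrightarrow 1 = 1
A \land (E \leftrightarrow E) = U \land 1 = U
\lnot (A \land (E \leftrightarrow E)) = \lnot U = U
E \land \lnot (A \land (E \leftrightarrow E)) = 1 \land U = U
\lnot (E \land \lnot (A \land (E \leftrightarrow E))) = \lnot U = U

U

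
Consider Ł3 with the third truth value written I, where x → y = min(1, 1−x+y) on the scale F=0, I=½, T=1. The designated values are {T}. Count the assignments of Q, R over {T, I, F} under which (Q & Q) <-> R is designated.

Designated under: (Q=T, R=T); (Q=I, R=I); (Q=F, R=F).

3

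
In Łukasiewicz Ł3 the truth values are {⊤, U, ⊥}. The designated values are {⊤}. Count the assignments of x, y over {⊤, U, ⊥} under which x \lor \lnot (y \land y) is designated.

Of the 9 assignments, 5 give a value in {⊤}.

5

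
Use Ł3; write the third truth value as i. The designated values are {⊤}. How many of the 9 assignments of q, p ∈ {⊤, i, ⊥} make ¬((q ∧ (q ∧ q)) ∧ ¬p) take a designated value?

Of the 9 assignments, 5 give a value in {⊤}.

5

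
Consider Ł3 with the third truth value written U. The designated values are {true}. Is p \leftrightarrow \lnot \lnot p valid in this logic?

Yes

Every assignment of p over {true, U, false} gives a value in {true}.
In particular, with p=U: p \leftrightarrow \lnot \lnot p = true.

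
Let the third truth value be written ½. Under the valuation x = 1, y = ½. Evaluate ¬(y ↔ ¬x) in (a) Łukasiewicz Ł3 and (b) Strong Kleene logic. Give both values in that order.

½; ½

In Łukasiewicz Ł3: ¬x = ¬1 = 0
y ↔ ¬x = ½ ↔ 0 = ½
¬(y ↔ ¬x) = ¬½ = ½
In Strong Kleene logic: ¬x = ¬1 = 0
y ↔ ¬x = ½ ↔ 0 = ½
¬(y ↔ ¬x) = ¬½ = ½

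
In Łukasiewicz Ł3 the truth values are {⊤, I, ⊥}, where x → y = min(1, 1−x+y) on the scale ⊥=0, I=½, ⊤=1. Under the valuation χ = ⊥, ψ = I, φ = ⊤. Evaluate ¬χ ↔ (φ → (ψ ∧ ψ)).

¬χ = ¬⊥ = ⊤
ψ ∧ ψ = I ∧ I = I
φ → (ψ ∧ ψ) = ⊤ → I = I  [min(1, 1−1+½)]
¬χ ↔ (φ → (ψ ∧ ψ)) = ⊤ ↔ I = I

I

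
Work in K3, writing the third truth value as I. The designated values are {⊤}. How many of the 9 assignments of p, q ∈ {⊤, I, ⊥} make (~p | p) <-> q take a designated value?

Designated under: (p=⊤, q=⊤); (p=⊥, q=⊤).

2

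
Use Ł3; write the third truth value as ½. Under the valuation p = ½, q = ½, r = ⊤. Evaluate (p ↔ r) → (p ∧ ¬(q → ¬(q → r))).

⊤

p ↔ r = ½ ↔ ⊤ = ½
q → r = ½ → ⊤ = ⊤
¬(q → r) = ¬⊤ = ⊥
q → ¬(q → r) = ½ → ⊥ = ½
¬(q → ¬(q → r)) = ¬½ = ½
p ∧ ¬(q → ¬(q → r)) = ½ ∧ ½ = ½
(p ↔ r) → (p ∧ ¬(q → ¬(q → r))) = ½ → ½ = ⊤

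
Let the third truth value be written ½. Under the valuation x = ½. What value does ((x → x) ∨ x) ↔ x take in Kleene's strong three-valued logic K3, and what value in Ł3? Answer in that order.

½; ½

In Kleene's strong three-valued logic K3: x → x = ½ → ½ = ½  [¬½ ∨ ½]
(x → x) ∨ x = ½ ∨ ½ = ½
((x → x) ∨ x) ↔ x = ½ ↔ ½ = ½
In Ł3: x → x = ½ → ½ = 1  [min(1, 1−½+½)]
(x → x) ∨ x = 1 ∨ ½ = 1
((x → x) ∨ x) ↔ x = 1 ↔ ½ = ½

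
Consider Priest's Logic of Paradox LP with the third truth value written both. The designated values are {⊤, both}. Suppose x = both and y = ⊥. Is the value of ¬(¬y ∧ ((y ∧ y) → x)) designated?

No

¬y = ¬⊥ = ⊤
y ∧ y = ⊥ ∧ ⊥ = ⊥
(y ∧ y) → x = ⊥ → both = ⊤
¬y ∧ ((y ∧ y) → x) = ⊤ ∧ ⊤ = ⊤
¬(¬y ∧ ((y ∧ y) → x)) = ¬⊤ = ⊥
⊥ ∉ {⊤, both}.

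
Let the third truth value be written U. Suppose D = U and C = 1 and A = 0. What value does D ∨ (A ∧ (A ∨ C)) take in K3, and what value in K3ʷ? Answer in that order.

In K3: A ∨ C = 0 ∨ 1 = 1
A ∧ (A ∨ C) = 0 ∧ 1 = 0
D ∨ (A ∧ (A ∨ C)) = U ∨ 0 = U
In K3ʷ: A ∨ C = 0 ∨ 1 = 1
A ∧ (A ∨ C) = 0 ∧ 1 = 0
D ∨ (A ∧ (A ∨ C)) = U ∨ 0 = U

U; U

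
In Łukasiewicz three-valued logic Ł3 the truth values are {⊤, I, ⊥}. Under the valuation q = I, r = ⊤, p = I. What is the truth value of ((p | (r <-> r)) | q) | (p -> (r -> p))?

r <-> r = ⊤ <-> ⊤ = ⊤
p | (r <-> r) = I | ⊤ = ⊤
(p | (r <-> r)) | q = ⊤ | I = ⊤
r -> p = ⊤ -> I = I  [min(1, 1−1+½)]
p -> (r -> p) = I -> I = ⊤
((p | (r <-> r)) | q) | (p -> (r -> p)) = ⊤ | ⊤ = ⊤

⊤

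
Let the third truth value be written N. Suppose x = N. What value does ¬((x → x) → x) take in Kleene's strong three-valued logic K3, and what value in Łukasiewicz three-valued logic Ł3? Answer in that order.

N; N

In Kleene's strong three-valued logic K3: x → x = N → N = N
(x → x) → x = N → N = N
¬((x → x) → x) = ¬N = N
In Łukasiewicz three-valued logic Ł3: x → x = N → N = True  [min(1, 1−½+½)]
(x → x) → x = True → N = N
¬((x → x) → x) = ¬N = N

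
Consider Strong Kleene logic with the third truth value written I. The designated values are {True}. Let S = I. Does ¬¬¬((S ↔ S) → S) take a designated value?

No

S ↔ S = I ↔ I = I
(S ↔ S) → S = I → I = I
¬((S ↔ S) → S) = ¬I = I
¬¬((S ↔ S) → S) = ¬I = I
¬¬¬((S ↔ S) → S) = ¬I = I
I ∉ {True}.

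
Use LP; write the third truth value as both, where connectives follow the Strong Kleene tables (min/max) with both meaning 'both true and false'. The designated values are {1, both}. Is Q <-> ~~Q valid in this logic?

Yes

Every assignment of Q over {1, both, 0} gives a value in {1, both}.
In particular, with Q=both: Q <-> ~~Q = both.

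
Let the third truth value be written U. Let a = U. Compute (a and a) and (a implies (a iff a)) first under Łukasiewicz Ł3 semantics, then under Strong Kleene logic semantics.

In Łukasiewicz Ł3: a and a = U and U = U
a iff a = U iff U = ⊤
a implies (a iff a) = U implies ⊤ = ⊤
(a and a) and (a implies (a iff a)) = U and ⊤ = U
In Strong Kleene logic: a and a = U and U = U
a iff a = U iff U = U
a implies (a iff a) = U implies U = U
(a and a) and (a implies (a iff a)) = U and U = U

U; U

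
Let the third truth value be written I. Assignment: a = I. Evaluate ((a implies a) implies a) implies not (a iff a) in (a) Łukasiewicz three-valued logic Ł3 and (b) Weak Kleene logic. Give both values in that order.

In Łukasiewicz three-valued logic Ł3: a implies a = I implies I = 1
(a implies a) implies a = 1 implies I = I
a iff a = I iff I = 1
not (a iff a) = not 1 = 0
((a implies a) implies a) implies not (a iff a) = I implies 0 = I
In Weak Kleene logic: a implies a = I implies I = I  [any arg is the third value ⇒ result is the third value]
(a implies a) implies a = I implies I = I
a iff a = I iff I = I
not (a iff a) = not I = I
((a implies a) implies a) implies not (a iff a) = I implies I = I

I; I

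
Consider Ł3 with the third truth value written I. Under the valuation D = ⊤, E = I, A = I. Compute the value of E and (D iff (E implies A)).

E implies A = I implies I = ⊤  [min(1, 1−½+½)]
D iff (E implies A) = ⊤ iff ⊤ = ⊤
E and (D iff (E implies A)) = I and ⊤ = I

I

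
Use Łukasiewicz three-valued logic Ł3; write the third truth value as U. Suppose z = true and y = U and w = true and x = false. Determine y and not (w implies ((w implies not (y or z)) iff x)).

false

y or z = U or true = true
not (y or z) = not true = false
w implies not (y or z) = true implies false = false
(w implies not (y or z)) iff x = false iff false = true
w implies ((w implies not (y or z)) iff x) = true implies true = true
not (w implies ((w implies not (y or z)) iff x)) = not true = false
y and not (w implies ((w implies not (y or z)) iff x)) = U and false = false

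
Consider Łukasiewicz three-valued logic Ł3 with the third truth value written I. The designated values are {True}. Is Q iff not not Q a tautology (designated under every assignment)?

Yes

Every assignment of Q over {True, I, False} gives a value in {True}.
In particular, with Q=I: Q iff not not Q = True.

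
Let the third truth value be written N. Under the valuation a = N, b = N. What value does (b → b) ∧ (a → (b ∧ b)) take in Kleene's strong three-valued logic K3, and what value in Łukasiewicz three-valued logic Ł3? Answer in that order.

In Kleene's strong three-valued logic K3: b → b = N → N = N  [¬N ∨ N]
b ∧ b = N ∧ N = N
a → (b ∧ b) = N → N = N
(b → b) ∧ (a → (b ∧ b)) = N ∧ N = N
In Łukasiewicz three-valued logic Ł3: b → b = N → N = 1  [min(1, 1−½+½)]
b ∧ b = N ∧ N = N
a → (b ∧ b) = N → N = 1
(b → b) ∧ (a → (b ∧ b)) = 1 ∧ 1 = 1
They differ because Kleene's strong three-valued logic K3 and Łukasiewicz three-valued logic Ł3 treat N differently under implication.

N; 1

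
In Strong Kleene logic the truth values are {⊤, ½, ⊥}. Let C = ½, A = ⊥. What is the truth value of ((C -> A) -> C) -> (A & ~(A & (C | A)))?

½

C -> A = ½ -> ⊥ = ½
(C -> A) -> C = ½ -> ½ = ½
C | A = ½ | ⊥ = ½
A & (C | A) = ⊥ & ½ = ⊥
~(A & (C | A)) = ~⊥ = ⊤
A & ~(A & (C | A)) = ⊥ & ⊤ = ⊥
((C -> A) -> C) -> (A & ~(A & (C | A))) = ½ -> ⊥ = ½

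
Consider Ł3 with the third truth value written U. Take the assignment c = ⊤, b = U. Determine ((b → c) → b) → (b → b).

⊤

b → c = U → ⊤ = ⊤  [min(1, 1−½+1)]
(b → c) → b = ⊤ → U = U
b → b = U → U = ⊤
((b → c) → b) → (b → b) = U → ⊤ = ⊤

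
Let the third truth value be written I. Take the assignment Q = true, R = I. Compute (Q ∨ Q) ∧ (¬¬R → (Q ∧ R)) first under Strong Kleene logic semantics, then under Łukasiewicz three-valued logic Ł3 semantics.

In Strong Kleene logic: Q ∨ Q = true ∨ true = true
¬R = ¬I = I
¬¬R = ¬I = I
Q ∧ R = true ∧ I = I
¬¬R → (Q ∧ R) = I → I = I  [¬I ∨ I]
(Q ∨ Q) ∧ (¬¬R → (Q ∧ R)) = true ∧ I = I
In Łukasiewicz three-valued logic Ł3: Q ∨ Q = true ∨ true = true
¬R = ¬I = I
¬¬R = ¬I = I
Q ∧ R = true ∧ I = I
¬¬R → (Q ∧ R) = I → I = true  [min(1, 1−½+½)]
(Q ∨ Q) ∧ (¬¬R → (Q ∧ R)) = true ∧ true = true
They differ because Strong Kleene logic and Łukasiewicz three-valued logic Ł3 treat I differently under implication.

I; true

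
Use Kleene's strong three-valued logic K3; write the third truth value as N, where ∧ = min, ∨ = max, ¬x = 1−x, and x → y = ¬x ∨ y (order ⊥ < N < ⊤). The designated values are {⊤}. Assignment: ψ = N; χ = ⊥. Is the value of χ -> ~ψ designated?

Yes

~ψ = ~N = N
χ -> ~ψ = ⊥ -> N = ⊤  [~⊥ | N]
⊤ ∈ {⊤}.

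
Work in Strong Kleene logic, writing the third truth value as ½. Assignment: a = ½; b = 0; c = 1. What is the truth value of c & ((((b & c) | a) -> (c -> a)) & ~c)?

b & c = 0 & 1 = 0
(b & c) | a = 0 | ½ = ½
c -> a = 1 -> ½ = ½  [~1 | ½]
((b & c) | a) -> (c -> a) = ½ -> ½ = ½
~c = ~1 = 0
(((b & c) | a) -> (c -> a)) & ~c = ½ & 0 = 0
c & ((((b & c) | a) -> (c -> a)) & ~c) = 1 & 0 = 0

0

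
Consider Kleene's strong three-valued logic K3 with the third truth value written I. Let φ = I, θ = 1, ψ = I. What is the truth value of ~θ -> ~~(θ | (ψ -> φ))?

~θ = ~1 = 0
ψ -> φ = I -> I = I  [~I | I]
θ | (ψ -> φ) = 1 | I = 1
~(θ | (ψ -> φ)) = ~1 = 0
~~(θ | (ψ -> φ)) = ~0 = 1
~θ -> ~~(θ | (ψ -> φ)) = 0 -> 1 = 1

1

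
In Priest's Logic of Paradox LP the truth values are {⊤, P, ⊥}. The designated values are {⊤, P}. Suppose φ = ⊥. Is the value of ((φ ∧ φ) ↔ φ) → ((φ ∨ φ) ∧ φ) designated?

φ ∧ φ = ⊥ ∧ ⊥ = ⊥
(φ ∧ φ) ↔ φ = ⊥ ↔ ⊥ = ⊤
φ ∨ φ = ⊥ ∨ ⊥ = ⊥
(φ ∨ φ) ∧ φ = ⊥ ∧ ⊥ = ⊥
((φ ∧ φ) ↔ φ) → ((φ ∨ φ) ∧ φ) = ⊤ → ⊥ = ⊥
⊥ ∉ {⊤, P}.

No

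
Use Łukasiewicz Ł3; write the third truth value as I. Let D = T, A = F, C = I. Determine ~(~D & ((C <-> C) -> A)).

T

~D = ~T = F
C <-> C = I <-> I = T
(C <-> C) -> A = T -> F = F
~D & ((C <-> C) -> A) = F & F = F
~(~D & ((C <-> C) -> A)) = ~F = T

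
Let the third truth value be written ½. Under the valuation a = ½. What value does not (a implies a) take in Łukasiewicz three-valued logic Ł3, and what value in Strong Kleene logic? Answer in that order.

⊥; ½

In Łukasiewicz three-valued logic Ł3: a implies a = ½ implies ½ = ⊤
not (a implies a) = not ⊤ = ⊥
In Strong Kleene logic: a implies a = ½ implies ½ = ½  [not ½ or ½]
not (a implies a) = not ½ = ½
They differ because Łukasiewicz three-valued logic Ł3 and Strong Kleene logic treat ½ differently under implication.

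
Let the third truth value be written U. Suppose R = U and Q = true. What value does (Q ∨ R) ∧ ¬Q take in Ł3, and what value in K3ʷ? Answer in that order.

false; U

In Ł3: Q ∨ R = true ∨ U = true
¬Q = ¬true = false
(Q ∨ R) ∧ ¬Q = true ∧ false = false
In K3ʷ: Q ∨ R = true ∨ U = U
¬Q = ¬true = false
(Q ∨ R) ∧ ¬Q = U ∧ false = U
They differ because Ł3 and K3ʷ treat U differently under the binary connectives.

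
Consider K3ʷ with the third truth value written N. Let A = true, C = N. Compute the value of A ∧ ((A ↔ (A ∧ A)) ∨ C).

N

A ∧ A = true ∧ true = true
A ↔ (A ∧ A) = true ↔ true = true
(A ↔ (A ∧ A)) ∨ C = true ∨ N = N
A ∧ ((A ↔ (A ∧ A)) ∨ C) = true ∧ N = N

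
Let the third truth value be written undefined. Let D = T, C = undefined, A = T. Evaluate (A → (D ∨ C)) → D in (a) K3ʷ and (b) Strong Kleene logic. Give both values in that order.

In K3ʷ: D ∨ C = T ∨ undefined = undefined
A → (D ∨ C) = T → undefined = undefined  [any arg is the third value ⇒ result is the third value]
(A → (D ∨ C)) → D = undefined → T = undefined
In Strong Kleene logic: D ∨ C = T ∨ undefined = T
A → (D ∨ C) = T → T = T
(A → (D ∨ C)) → D = T → T = T
They differ because K3ʷ and Strong Kleene logic treat undefined differently under the binary connectives.

undefined; T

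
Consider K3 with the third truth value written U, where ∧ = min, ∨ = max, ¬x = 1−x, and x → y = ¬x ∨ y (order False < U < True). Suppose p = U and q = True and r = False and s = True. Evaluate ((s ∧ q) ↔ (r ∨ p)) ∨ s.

True

s ∧ q = True ∧ True = True
r ∨ p = False ∨ U = U
(s ∧ q) ↔ (r ∨ p) = True ↔ U = U
((s ∧ q) ↔ (r ∨ p)) ∨ s = U ∨ True = True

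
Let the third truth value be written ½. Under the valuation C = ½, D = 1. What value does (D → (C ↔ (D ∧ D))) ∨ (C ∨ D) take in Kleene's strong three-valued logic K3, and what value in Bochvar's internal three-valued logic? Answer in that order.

1; ½

In Kleene's strong three-valued logic K3: D ∧ D = 1 ∧ 1 = 1
C ↔ (D ∧ D) = ½ ↔ 1 = ½
D → (C ↔ (D ∧ D)) = 1 → ½ = ½
C ∨ D = ½ ∨ 1 = 1
(D → (C ↔ (D ∧ D))) ∨ (C ∨ D) = ½ ∨ 1 = 1
In Bochvar's internal three-valued logic: D ∧ D = 1 ∧ 1 = 1
C ↔ (D ∧ D) = ½ ↔ 1 = ½
D → (C ↔ (D ∧ D)) = 1 → ½ = ½  [any arg is the third value ⇒ result is the third value]
C ∨ D = ½ ∨ 1 = ½
(D → (C ↔ (D ∧ D))) ∨ (C ∨ D) = ½ ∨ ½ = ½
They differ because Kleene's strong three-valued logic K3 and Bochvar's internal three-valued logic treat ½ differently under the binary connectives.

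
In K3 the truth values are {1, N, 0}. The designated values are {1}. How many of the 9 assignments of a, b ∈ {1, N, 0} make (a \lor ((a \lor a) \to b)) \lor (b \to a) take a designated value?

Of the 9 assignments, 8 give a value in {1}.

8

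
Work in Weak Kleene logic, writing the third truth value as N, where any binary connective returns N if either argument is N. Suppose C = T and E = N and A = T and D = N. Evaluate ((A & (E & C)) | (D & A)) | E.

E & C = N & T = N
A & (E & C) = T & N = N
D & A = N & T = N
(A & (E & C)) | (D & A) = N | N = N
((A & (E & C)) | (D & A)) | E = N | N = N

N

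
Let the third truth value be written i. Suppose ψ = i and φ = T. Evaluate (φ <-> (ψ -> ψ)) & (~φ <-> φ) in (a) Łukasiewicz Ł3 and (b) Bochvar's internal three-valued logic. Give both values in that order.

F; i

In Łukasiewicz Ł3: ψ -> ψ = i -> i = T
φ <-> (ψ -> ψ) = T <-> T = T
~φ = ~T = F
~φ <-> φ = F <-> T = F
(φ <-> (ψ -> ψ)) & (~φ <-> φ) = T & F = F
In Bochvar's internal three-valued logic: ψ -> ψ = i -> i = i  [any arg is the third value ⇒ result is the third value]
φ <-> (ψ -> ψ) = T <-> i = i
~φ = ~T = F
~φ <-> φ = F <-> T = F
(φ <-> (ψ -> ψ)) & (~φ <-> φ) = i & F = i
They differ because Łukasiewicz Ł3 and Bochvar's internal three-valued logic treat i differently under the binary connectives.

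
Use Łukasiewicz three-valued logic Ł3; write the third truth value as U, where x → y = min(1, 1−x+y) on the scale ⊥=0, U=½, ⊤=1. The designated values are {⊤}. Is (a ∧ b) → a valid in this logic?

Yes

Every assignment of a, b over {⊤, U, ⊥} gives a value in {⊤}.
In particular, with a=U, b=U: (a ∧ b) → a = ⊤.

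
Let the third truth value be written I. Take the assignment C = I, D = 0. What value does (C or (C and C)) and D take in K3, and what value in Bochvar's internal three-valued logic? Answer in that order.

In K3: C and C = I and I = I
C or (C and C) = I or I = I
(C or (C and C)) and D = I and 0 = 0
In Bochvar's internal three-valued logic: C and C = I and I = I
C or (C and C) = I or I = I
(C or (C and C)) and D = I and 0 = I
They differ because K3 and Bochvar's internal three-valued logic treat I differently under the binary connectives.

0; I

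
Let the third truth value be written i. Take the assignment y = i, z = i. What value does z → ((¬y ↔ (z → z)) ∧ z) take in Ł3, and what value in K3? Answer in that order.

T; i

In Ł3: ¬y = ¬i = i
z → z = i → i = T  [min(1, 1−½+½)]
¬y ↔ (z → z) = i ↔ T = i
(¬y ↔ (z → z)) ∧ z = i ∧ i = i
z → ((¬y ↔ (z → z)) ∧ z) = i → i = T
In K3: ¬y = ¬i = i
z → z = i → i = i  [¬i ∨ i]
¬y ↔ (z → z) = i ↔ i = i
(¬y ↔ (z → z)) ∧ z = i ∧ i = i
z → ((¬y ↔ (z → z)) ∧ z) = i → i = i
They differ because Ł3 and K3 treat i differently under implication.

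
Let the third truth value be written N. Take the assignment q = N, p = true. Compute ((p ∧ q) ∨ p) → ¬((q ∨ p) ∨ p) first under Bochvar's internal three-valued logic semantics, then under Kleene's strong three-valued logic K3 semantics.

In Bochvar's internal three-valued logic: p ∧ q = true ∧ N = N
(p ∧ q) ∨ p = N ∨ true = N
q ∨ p = N ∨ true = N
(q ∨ p) ∨ p = N ∨ true = N
¬((q ∨ p) ∨ p) = ¬N = N
((p ∧ q) ∨ p) → ¬((q ∨ p) ∨ p) = N → N = N
In Kleene's strong three-valued logic K3: p ∧ q = true ∧ N = N
(p ∧ q) ∨ p = N ∨ true = true
q ∨ p = N ∨ true = true
(q ∨ p) ∨ p = true ∨ true = true
¬((q ∨ p) ∨ p) = ¬true = false
((p ∧ q) ∨ p) → ¬((q ∨ p) ∨ p) = true → false = false
They differ because Bochvar's internal three-valued logic and Kleene's strong three-valued logic K3 treat N differently under the binary connectives.

N; false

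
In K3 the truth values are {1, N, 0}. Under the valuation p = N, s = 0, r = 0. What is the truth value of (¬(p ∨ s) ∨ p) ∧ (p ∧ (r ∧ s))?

0

p ∨ s = N ∨ 0 = N
¬(p ∨ s) = ¬N = N
¬(p ∨ s) ∨ p = N ∨ N = N
r ∧ s = 0 ∧ 0 = 0
p ∧ (r ∧ s) = N ∧ 0 = 0
(¬(p ∨ s) ∨ p) ∧ (p ∧ (r ∧ s)) = N ∧ 0 = 0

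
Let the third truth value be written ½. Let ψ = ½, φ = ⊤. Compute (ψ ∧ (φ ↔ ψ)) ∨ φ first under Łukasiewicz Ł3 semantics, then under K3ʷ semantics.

In Łukasiewicz Ł3: φ ↔ ψ = ⊤ ↔ ½ = ½
ψ ∧ (φ ↔ ψ) = ½ ∧ ½ = ½
(ψ ∧ (φ ↔ ψ)) ∨ φ = ½ ∨ ⊤ = ⊤
In K3ʷ: φ ↔ ψ = ⊤ ↔ ½ = ½
ψ ∧ (φ ↔ ψ) = ½ ∧ ½ = ½
(ψ ∧ (φ ↔ ψ)) ∨ φ = ½ ∨ ⊤ = ½
They differ because Łukasiewicz Ł3 and K3ʷ treat ½ differently under the binary connectives.

⊤; ½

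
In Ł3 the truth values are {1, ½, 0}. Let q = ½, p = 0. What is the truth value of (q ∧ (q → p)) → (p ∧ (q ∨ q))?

q → p = ½ → 0 = ½  [min(1, 1−½+0)]
q ∧ (q → p) = ½ ∧ ½ = ½
q ∨ q = ½ ∨ ½ = ½
p ∧ (q ∨ q) = 0 ∧ ½ = 0
(q ∧ (q → p)) → (p ∧ (q ∨ q)) = ½ → 0 = ½

½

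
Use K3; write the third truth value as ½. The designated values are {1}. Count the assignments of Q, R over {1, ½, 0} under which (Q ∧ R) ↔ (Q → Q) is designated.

1

Designated under: (Q=1, R=1).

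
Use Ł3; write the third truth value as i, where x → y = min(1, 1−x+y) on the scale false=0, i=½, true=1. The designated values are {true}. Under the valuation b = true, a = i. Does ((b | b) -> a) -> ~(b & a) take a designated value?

b | b = true | true = true
(b | b) -> a = true -> i = i
b & a = true & i = i
~(b & a) = ~i = i
((b | b) -> a) -> ~(b & a) = i -> i = true
true ∈ {true}.

Yes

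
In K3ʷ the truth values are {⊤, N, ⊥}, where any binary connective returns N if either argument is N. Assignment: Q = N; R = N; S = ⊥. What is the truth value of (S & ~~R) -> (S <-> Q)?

N

~R = ~N = N
~~R = ~N = N
S & ~~R = ⊥ & N = N
S <-> Q = ⊥ <-> N = N
(S & ~~R) -> (S <-> Q) = N -> N = N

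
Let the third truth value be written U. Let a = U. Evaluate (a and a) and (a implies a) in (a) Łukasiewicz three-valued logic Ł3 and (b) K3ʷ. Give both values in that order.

U; U

In Łukasiewicz three-valued logic Ł3: a and a = U and U = U
a implies a = U implies U = T  [min(1, 1−½+½)]
(a and a) and (a implies a) = U and T = U
In K3ʷ: a and a = U and U = U
a implies a = U implies U = U  [any arg is the third value ⇒ result is the third value]
(a and a) and (a implies a) = U and U = U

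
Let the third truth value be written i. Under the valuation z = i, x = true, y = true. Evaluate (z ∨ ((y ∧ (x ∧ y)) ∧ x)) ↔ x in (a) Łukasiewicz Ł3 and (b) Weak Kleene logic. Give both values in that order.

In Łukasiewicz Ł3: x ∧ y = true ∧ true = true
y ∧ (x ∧ y) = true ∧ true = true
(y ∧ (x ∧ y)) ∧ x = true ∧ true = true
z ∨ ((y ∧ (x ∧ y)) ∧ x) = i ∨ true = true
(z ∨ ((y ∧ (x ∧ y)) ∧ x)) ↔ x = true ↔ true = true
In Weak Kleene logic: x ∧ y = true ∧ true = true
y ∧ (x ∧ y) = true ∧ true = true
(y ∧ (x ∧ y)) ∧ x = true ∧ true = true
z ∨ ((y ∧ (x ∧ y)) ∧ x) = i ∨ true = i
(z ∨ ((y ∧ (x ∧ y)) ∧ x)) ↔ x = i ↔ true = i
They differ because Łukasiewicz Ł3 and Weak Kleene logic treat i differently under the binary connectives.

true; i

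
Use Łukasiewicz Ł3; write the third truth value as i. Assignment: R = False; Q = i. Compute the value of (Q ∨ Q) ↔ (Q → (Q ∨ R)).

i

Q ∨ Q = i ∨ i = i
Q ∨ R = i ∨ False = i
Q → (Q ∨ R) = i → i = True  [min(1, 1−½+½)]
(Q ∨ Q) ↔ (Q → (Q ∨ R)) = i ↔ True = i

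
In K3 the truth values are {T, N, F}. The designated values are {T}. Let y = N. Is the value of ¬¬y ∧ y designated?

¬y = ¬N = N
¬¬y = ¬N = N
¬¬y ∧ y = N ∧ N = N
N ∉ {T}.

No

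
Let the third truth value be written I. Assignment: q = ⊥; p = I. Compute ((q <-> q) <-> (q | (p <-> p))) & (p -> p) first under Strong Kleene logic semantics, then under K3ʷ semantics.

I; I

In Strong Kleene logic: q <-> q = ⊥ <-> ⊥ = ⊤
p <-> p = I <-> I = I
q | (p <-> p) = ⊥ | I = I
(q <-> q) <-> (q | (p <-> p)) = ⊤ <-> I = I
p -> p = I -> I = I  [~I | I]
((q <-> q) <-> (q | (p <-> p))) & (p -> p) = I & I = I
In K3ʷ: q <-> q = ⊥ <-> ⊥ = ⊤
p <-> p = I <-> I = I
q | (p <-> p) = ⊥ | I = I
(q <-> q) <-> (q | (p <-> p)) = ⊤ <-> I = I
p -> p = I -> I = I
((q <-> q) <-> (q | (p <-> p))) & (p -> p) = I & I = I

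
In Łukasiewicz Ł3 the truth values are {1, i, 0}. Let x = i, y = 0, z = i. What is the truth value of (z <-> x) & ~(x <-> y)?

z <-> x = i <-> i = 1
x <-> y = i <-> 0 = i
~(x <-> y) = ~i = i
(z <-> x) & ~(x <-> y) = 1 & i = i

i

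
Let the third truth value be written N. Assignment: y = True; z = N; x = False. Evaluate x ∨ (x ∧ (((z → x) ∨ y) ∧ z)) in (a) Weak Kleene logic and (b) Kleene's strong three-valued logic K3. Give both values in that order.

In Weak Kleene logic: z → x = N → False = N
(z → x) ∨ y = N ∨ True = N
((z → x) ∨ y) ∧ z = N ∧ N = N
x ∧ (((z → x) ∨ y) ∧ z) = False ∧ N = N
x ∨ (x ∧ (((z → x) ∨ y) ∧ z)) = False ∨ N = N
In Kleene's strong three-valued logic K3: z → x = N → False = N  [¬N ∨ False]
(z → x) ∨ y = N ∨ True = True
((z → x) ∨ y) ∧ z = True ∧ N = N
x ∧ (((z → x) ∨ y) ∧ z) = False ∧ N = False
x ∨ (x ∧ (((z → x) ∨ y) ∧ z)) = False ∨ False = False
They differ because Weak Kleene logic and Kleene's strong three-valued logic K3 treat N differently under the binary connectives.

N; False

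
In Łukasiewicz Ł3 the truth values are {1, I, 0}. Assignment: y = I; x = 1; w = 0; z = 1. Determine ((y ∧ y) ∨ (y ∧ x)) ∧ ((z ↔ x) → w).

0

y ∧ y = I ∧ I = I
y ∧ x = I ∧ 1 = I
(y ∧ y) ∨ (y ∧ x) = I ∨ I = I
z ↔ x = 1 ↔ 1 = 1
(z ↔ x) → w = 1 → 0 = 0
((y ∧ y) ∨ (y ∧ x)) ∧ ((z ↔ x) → w) = I ∧ 0 = 0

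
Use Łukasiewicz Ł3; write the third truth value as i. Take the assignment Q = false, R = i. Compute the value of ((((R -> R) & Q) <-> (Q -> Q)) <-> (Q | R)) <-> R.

true

R -> R = i -> i = true  [min(1, 1−½+½)]
(R -> R) & Q = true & false = false
Q -> Q = false -> false = true
((R -> R) & Q) <-> (Q -> Q) = false <-> true = false
Q | R = false | i = i
(((R -> R) & Q) <-> (Q -> Q)) <-> (Q | R) = false <-> i = i
((((R -> R) & Q) <-> (Q -> Q)) <-> (Q | R)) <-> R = i <-> i = true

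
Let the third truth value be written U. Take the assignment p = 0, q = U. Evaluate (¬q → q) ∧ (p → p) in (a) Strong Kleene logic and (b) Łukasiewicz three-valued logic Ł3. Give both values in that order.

In Strong Kleene logic: ¬q = ¬U = U
¬q → q = U → U = U  [¬U ∨ U]
p → p = 0 → 0 = 1
(¬q → q) ∧ (p → p) = U ∧ 1 = U
In Łukasiewicz three-valued logic Ł3: ¬q = ¬U = U
¬q → q = U → U = 1
p → p = 0 → 0 = 1
(¬q → q) ∧ (p → p) = 1 ∧ 1 = 1
They differ because Strong Kleene logic and Łukasiewicz three-valued logic Ł3 treat U differently under implication.

U; 1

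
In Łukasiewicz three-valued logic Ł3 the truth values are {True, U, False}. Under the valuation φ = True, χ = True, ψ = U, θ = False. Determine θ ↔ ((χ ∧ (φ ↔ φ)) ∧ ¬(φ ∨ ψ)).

True

φ ↔ φ = True ↔ True = True
χ ∧ (φ ↔ φ) = True ∧ True = True
φ ∨ ψ = True ∨ U = True
¬(φ ∨ ψ) = ¬True = False
(χ ∧ (φ ↔ φ)) ∧ ¬(φ ∨ ψ) = True ∧ False = False
θ ↔ ((χ ∧ (φ ↔ φ)) ∧ ¬(φ ∨ ψ)) = False ↔ False = True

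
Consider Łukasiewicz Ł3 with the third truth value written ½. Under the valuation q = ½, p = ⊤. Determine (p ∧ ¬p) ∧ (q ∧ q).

⊥

¬p = ¬⊤ = ⊥
p ∧ ¬p = ⊤ ∧ ⊥ = ⊥
q ∧ q = ½ ∧ ½ = ½
(p ∧ ¬p) ∧ (q ∧ q) = ⊥ ∧ ½ = ⊥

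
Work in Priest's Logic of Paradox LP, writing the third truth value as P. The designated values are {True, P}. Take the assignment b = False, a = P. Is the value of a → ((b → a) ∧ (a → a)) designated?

Yes

b → a = False → P = True  [¬False ∨ P]
a → a = P → P = P
(b → a) ∧ (a → a) = True ∧ P = P
a → ((b → a) ∧ (a → a)) = P → P = P
P ∈ {True, P}.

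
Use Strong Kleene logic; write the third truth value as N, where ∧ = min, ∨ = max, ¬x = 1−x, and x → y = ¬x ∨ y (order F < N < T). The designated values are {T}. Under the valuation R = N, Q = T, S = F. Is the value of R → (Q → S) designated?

No

Q → S = T → F = F
R → (Q → S) = N → F = N  [¬N ∨ F]
N ∉ {T}.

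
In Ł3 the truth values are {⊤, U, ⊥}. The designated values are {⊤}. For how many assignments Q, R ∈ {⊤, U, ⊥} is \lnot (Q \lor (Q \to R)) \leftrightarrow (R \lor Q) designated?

Designated under: (Q=U, R=⊥); (Q=⊥, R=⊥).

2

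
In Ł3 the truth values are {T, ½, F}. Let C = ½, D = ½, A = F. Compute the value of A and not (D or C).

F

D or C = ½ or ½ = ½
not (D or C) = not ½ = ½
A and not (D or C) = F and ½ = F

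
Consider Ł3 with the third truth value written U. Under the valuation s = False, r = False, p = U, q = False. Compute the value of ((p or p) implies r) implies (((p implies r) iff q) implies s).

p or p = U or U = U
(p or p) implies r = U implies False = U  [min(1, 1−½+0)]
p implies r = U implies False = U
(p implies r) iff q = U iff False = U
((p implies r) iff q) implies s = U implies False = U
((p or p) implies r) implies (((p implies r) iff q) implies s) = U implies U = True

True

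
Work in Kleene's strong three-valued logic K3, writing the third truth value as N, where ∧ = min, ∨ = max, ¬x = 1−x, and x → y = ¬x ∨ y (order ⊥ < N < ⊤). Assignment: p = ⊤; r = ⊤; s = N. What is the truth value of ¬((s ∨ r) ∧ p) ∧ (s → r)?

s ∨ r = N ∨ ⊤ = ⊤
(s ∨ r) ∧ p = ⊤ ∧ ⊤ = ⊤
¬((s ∨ r) ∧ p) = ¬⊤ = ⊥
s → r = N → ⊤ = ⊤  [¬N ∨ ⊤]
¬((s ∨ r) ∧ p) ∧ (s → r) = ⊥ ∧ ⊤ = ⊥

⊥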